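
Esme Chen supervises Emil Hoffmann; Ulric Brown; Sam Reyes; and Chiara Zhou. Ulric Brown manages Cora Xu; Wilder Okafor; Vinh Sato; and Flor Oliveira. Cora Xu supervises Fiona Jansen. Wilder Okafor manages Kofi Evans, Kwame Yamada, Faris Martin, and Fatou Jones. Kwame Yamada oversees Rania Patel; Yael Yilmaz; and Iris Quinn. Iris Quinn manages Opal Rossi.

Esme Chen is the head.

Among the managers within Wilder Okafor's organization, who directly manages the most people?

Wilder Okafor

Direct-report counts within Wilder Okafor's organization: Wilder Okafor has 4; Kwame Yamada has 3; Iris Quinn has 1. The largest is 4, held by Wilder Okafor.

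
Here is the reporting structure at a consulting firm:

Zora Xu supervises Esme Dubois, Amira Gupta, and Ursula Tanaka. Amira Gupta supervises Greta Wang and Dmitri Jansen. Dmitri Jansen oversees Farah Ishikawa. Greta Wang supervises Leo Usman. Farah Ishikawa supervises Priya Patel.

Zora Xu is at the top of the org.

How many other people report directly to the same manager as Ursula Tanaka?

2

Ursula Tanaka reports to Zora Xu. Zora Xu's other direct reports are Amira Gupta, Esme Dubois — 2 peers.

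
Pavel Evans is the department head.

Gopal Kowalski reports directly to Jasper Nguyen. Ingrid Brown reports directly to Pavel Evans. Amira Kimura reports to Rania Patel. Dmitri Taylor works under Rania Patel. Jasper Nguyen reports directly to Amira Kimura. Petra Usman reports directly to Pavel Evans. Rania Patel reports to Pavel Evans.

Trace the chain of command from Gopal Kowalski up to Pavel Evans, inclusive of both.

Gopal Kowalski reports to Jasper Nguyen. Jasper Nguyen reports to Amira Kimura. Amira Kimura reports to Rania Patel. Rania Patel reports to Pavel Evans. Pavel Evans is at the top.

Gopal Kowalski -> Jasper Nguyen -> Amira Kimura -> Rania Patel -> Pavel Evans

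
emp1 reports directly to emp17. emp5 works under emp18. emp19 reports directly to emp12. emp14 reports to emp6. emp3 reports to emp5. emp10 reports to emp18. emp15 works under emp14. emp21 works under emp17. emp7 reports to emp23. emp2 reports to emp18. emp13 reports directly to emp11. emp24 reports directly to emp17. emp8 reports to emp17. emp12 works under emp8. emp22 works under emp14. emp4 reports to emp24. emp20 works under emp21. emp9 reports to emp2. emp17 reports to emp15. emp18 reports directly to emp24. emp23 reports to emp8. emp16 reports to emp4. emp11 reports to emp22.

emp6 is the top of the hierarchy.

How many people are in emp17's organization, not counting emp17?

emp17 directly manages emp21, emp8, emp24, emp1. Under emp21: emp20 (1). Under emp8: emp12, emp19, emp23, emp7 (4). Under emp24: emp4, emp16, emp18, emp10, emp2, emp9, emp5, emp3 (8). emp1 has no reports. So emp17's organization is 4 direct reports plus everyone under them: 2 + 5 + 9 + 1 = 17.

17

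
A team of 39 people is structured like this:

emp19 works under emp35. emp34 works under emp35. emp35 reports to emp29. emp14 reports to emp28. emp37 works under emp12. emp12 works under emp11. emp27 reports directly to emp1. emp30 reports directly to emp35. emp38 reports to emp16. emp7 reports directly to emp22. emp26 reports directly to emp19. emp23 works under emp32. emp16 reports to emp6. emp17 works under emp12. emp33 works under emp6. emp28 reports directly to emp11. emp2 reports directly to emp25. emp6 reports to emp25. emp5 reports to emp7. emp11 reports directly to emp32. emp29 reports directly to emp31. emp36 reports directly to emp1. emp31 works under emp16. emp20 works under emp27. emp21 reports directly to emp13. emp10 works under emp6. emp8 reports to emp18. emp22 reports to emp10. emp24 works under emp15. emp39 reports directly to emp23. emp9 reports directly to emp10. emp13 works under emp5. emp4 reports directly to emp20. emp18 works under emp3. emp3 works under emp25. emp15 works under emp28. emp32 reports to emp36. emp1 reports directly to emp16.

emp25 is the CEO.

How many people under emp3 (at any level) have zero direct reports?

The only person in emp3's organization with no one reporting to them is emp8. That is 1.

1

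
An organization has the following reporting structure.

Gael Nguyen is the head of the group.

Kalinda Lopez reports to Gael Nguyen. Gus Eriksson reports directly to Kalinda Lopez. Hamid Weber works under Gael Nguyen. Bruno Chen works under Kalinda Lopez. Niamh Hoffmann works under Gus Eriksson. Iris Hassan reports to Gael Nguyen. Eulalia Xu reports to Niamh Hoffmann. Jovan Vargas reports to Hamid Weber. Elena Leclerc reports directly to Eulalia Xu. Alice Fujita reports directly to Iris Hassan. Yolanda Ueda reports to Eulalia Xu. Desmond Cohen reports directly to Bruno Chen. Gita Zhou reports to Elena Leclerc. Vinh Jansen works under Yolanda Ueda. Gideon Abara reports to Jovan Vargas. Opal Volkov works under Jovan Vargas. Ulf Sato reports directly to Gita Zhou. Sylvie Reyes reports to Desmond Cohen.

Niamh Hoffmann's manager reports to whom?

Niamh Hoffmann reports to Gus Eriksson, and Gus Eriksson reports to Kalinda Lopez. So Niamh Hoffmann's skip-level manager is Kalinda Lopez.

Kalinda Lopez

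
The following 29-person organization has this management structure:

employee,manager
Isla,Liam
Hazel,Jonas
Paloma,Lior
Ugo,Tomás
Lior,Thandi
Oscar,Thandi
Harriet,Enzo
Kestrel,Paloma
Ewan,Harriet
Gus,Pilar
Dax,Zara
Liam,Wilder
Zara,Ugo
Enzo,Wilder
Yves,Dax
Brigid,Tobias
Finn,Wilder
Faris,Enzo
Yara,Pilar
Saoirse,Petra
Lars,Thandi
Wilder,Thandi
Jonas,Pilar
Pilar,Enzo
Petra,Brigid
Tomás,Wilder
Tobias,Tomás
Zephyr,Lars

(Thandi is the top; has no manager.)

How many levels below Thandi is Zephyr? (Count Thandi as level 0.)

2

Chain from Zephyr up to Thandi: Zephyr → Lars → Thandi. That is 2 steps up, so Zephyr is 2 levels below Thandi.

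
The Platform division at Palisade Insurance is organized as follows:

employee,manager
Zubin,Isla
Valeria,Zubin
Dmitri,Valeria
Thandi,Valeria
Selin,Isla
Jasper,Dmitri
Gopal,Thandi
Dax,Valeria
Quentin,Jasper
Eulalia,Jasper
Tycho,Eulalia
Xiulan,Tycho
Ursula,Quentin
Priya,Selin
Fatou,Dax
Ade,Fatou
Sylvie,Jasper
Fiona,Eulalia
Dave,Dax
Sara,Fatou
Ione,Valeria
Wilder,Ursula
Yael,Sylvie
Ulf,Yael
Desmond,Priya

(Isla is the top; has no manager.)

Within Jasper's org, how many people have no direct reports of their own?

4

The people in Jasper's organization with no one reporting to them are Ulf, Fiona, Xiulan, Wilder. That is 4.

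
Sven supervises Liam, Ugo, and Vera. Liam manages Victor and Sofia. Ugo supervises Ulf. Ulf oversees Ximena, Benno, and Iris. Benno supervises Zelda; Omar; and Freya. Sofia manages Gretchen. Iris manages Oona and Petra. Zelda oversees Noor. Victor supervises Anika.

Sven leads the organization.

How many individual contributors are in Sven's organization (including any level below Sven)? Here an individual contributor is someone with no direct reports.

The people in Sven's organization with no one reporting to them are Vera, Petra, Oona, Freya, Omar, Noor, Ximena, Anika, Gretchen. That is 9.

9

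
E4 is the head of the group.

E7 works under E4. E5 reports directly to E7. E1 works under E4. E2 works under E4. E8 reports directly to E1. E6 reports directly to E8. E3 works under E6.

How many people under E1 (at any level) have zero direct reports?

1

The only person in E1's organization with no one reporting to them is E3. That is 1.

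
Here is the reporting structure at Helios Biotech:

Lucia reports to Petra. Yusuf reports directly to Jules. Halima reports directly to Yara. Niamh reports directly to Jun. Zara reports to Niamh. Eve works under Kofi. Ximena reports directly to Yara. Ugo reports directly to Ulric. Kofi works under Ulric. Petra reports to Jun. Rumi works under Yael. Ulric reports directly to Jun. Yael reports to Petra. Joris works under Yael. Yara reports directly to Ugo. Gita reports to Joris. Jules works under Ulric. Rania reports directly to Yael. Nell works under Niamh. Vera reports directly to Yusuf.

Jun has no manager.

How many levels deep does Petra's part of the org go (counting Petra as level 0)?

The longest chain under Petra runs Petra → Yael → Joris → Gita, which is 3 levels below Petra.

3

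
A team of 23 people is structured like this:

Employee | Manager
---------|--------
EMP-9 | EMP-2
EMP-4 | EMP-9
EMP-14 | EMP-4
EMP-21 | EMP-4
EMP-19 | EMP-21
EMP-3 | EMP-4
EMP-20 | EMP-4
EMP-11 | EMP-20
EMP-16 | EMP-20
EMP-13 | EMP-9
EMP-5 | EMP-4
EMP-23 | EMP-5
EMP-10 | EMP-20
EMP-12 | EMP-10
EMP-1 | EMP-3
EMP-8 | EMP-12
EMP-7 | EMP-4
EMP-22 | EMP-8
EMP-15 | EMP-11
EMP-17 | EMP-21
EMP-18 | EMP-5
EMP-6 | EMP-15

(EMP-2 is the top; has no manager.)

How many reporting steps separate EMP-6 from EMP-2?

6

Chain from EMP-6 up to EMP-2: EMP-6 → EMP-15 → EMP-11 → EMP-20 → EMP-4 → EMP-9 → EMP-2. That is 6 steps up, so EMP-6 is 6 levels below EMP-2.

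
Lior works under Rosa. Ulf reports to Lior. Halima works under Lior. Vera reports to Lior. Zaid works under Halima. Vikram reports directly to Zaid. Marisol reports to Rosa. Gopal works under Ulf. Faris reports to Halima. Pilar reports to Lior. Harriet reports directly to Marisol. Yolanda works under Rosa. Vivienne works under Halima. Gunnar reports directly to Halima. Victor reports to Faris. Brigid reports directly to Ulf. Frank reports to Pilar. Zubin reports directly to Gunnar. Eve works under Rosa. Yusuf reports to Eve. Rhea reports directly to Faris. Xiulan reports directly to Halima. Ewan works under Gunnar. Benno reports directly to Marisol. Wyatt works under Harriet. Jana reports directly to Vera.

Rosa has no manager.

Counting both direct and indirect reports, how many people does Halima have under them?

Halima directly manages Zaid, Faris, Vivienne, Gunnar, Xiulan. Under Zaid: Vikram (1). Under Faris: Rhea, Victor (2). Vivienne has no reports. Under Gunnar: Ewan, Zubin (2). Xiulan has no reports. So Halima's organization is 5 direct reports plus everyone under them: 2 + 3 + 1 + 3 + 1 = 10.

10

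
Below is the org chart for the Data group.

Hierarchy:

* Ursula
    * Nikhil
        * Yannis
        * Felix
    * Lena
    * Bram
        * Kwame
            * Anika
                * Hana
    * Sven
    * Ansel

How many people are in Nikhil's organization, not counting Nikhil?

2

Nikhil directly manages Yannis, Felix. Yannis has no reports. Felix has no reports. So Nikhil's organization is 2 direct reports plus everyone under them: 1 + 1 = 2.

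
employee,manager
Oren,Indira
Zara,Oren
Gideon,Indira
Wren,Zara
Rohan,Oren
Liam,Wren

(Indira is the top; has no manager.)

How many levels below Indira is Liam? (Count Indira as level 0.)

4

Chain from Liam up to Indira: Liam → Wren → Zara → Oren → Indira. That is 4 steps up, so Liam is 4 levels below Indira.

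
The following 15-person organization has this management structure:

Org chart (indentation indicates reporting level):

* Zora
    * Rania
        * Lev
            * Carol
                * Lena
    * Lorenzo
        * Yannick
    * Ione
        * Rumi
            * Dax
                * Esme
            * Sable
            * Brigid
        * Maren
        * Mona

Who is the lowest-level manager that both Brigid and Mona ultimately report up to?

Ione

Brigid's chain of managers is Rumi, Ione, Zora. Mona's chain of managers is Ione, Zora. The first manager that appears in both chains is Ione.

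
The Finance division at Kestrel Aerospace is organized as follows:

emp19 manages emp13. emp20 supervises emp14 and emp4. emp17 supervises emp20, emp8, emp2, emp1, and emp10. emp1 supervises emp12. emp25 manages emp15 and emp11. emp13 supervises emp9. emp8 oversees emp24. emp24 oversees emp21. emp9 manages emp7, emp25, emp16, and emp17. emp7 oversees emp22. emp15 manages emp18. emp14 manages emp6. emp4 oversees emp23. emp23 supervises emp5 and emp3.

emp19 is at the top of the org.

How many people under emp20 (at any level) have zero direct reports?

3

The people in emp20's organization with no one reporting to them are emp3, emp5, emp6. That is 3.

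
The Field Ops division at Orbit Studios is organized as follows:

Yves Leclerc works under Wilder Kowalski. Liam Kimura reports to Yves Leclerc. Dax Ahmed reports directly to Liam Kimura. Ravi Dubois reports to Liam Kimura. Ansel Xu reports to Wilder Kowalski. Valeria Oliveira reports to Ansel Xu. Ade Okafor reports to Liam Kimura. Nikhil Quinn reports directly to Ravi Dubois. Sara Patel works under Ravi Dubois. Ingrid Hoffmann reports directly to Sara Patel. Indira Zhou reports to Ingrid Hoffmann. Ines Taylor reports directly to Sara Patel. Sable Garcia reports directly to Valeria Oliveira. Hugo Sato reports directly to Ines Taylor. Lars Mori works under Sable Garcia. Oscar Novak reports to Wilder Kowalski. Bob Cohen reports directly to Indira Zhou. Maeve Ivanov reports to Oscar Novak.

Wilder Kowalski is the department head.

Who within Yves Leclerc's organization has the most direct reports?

Liam Kimura

Direct-report counts within Yves Leclerc's organization: Yves Leclerc has 1; Liam Kimura has 3; Ravi Dubois has 2; Sara Patel has 2; Ines Taylor has 1; Ingrid Hoffmann has 1; Indira Zhou has 1. The largest is 3, held by Liam Kimura.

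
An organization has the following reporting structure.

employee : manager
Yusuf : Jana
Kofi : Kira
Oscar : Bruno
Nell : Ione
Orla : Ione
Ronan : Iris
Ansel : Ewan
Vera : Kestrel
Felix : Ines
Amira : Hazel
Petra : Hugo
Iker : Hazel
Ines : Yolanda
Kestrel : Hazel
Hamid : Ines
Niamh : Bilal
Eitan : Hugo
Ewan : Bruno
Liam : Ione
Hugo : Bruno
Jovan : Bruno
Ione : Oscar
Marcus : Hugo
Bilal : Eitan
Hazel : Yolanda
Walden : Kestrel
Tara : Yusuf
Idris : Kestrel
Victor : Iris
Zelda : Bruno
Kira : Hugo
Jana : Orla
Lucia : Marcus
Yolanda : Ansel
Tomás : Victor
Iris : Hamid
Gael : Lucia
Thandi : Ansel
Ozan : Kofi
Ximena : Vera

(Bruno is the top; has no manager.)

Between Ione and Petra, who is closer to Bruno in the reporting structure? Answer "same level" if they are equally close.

Both Ione and Petra are 2 levels below Bruno.

same level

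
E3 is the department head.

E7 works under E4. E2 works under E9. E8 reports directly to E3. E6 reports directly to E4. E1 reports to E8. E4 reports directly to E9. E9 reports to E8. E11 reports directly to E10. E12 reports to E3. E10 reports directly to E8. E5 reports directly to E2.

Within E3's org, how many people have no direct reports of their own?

The people in E3's organization with no one reporting to them are E12, E11, E1, E5, E7, E6. That is 6.

6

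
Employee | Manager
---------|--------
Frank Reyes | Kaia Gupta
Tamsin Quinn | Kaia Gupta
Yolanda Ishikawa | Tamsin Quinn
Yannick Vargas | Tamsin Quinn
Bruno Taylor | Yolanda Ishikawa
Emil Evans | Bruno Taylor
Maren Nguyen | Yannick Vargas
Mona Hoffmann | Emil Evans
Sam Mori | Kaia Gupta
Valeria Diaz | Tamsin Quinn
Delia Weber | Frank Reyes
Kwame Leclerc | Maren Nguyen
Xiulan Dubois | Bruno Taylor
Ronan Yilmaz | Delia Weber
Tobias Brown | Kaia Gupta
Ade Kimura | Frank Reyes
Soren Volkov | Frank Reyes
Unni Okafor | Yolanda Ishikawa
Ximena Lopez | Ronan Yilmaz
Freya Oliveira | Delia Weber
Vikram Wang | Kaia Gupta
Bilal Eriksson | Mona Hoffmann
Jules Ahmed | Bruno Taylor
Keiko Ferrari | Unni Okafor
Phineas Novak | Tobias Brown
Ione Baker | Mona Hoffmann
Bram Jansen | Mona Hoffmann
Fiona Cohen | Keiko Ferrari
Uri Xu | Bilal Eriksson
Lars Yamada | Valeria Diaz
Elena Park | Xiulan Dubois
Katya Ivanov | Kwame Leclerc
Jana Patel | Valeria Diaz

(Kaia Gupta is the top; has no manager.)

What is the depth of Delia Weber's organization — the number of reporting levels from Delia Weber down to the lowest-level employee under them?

The longest chain under Delia Weber runs Delia Weber → Ronan Yilmaz → Ximena Lopez, which is 2 levels below Delia Weber.

2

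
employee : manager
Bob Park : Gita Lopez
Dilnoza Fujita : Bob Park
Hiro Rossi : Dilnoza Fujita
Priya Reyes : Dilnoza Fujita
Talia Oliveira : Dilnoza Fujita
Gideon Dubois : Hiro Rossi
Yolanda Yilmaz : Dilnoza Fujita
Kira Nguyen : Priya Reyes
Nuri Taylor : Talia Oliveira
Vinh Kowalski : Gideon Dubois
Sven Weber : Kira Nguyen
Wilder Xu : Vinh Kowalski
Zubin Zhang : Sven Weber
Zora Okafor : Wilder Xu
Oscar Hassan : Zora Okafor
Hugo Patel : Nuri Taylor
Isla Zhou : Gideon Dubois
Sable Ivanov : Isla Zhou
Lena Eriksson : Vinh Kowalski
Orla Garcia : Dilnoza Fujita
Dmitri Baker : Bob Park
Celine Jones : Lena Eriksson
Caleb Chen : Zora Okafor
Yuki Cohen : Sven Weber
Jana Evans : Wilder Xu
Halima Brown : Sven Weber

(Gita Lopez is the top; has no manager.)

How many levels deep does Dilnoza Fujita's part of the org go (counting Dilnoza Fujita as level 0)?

The longest chain under Dilnoza Fujita runs Dilnoza Fujita → Hiro Rossi → Gideon Dubois → Vinh Kowalski → Wilder Xu → Zora Okafor → Caleb Chen, which is 6 levels below Dilnoza Fujita.

6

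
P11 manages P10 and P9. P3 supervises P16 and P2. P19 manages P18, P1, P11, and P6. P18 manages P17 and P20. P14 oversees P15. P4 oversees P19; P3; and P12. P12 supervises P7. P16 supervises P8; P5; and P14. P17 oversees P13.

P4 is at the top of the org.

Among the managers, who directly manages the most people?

Direct-report counts: P4 has 3; P12 has 1; P3 has 2; P16 has 3; P14 has 1; P19 has 4; P11 has 2; P18 has 2; P17 has 1. The largest is 4, held by P19.

P19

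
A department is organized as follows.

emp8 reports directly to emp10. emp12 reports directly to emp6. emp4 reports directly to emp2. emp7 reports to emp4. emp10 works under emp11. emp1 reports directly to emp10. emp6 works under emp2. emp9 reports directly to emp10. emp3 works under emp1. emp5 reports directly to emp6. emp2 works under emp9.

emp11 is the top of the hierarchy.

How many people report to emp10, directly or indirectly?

10

emp10 directly manages emp9, emp1, emp8. Under emp9: emp2, emp4, emp7, emp6, emp5, emp12 (6). Under emp1: emp3 (1). emp8 has no reports. So emp10's organization is 3 direct reports plus everyone under them: 7 + 2 + 1 = 10.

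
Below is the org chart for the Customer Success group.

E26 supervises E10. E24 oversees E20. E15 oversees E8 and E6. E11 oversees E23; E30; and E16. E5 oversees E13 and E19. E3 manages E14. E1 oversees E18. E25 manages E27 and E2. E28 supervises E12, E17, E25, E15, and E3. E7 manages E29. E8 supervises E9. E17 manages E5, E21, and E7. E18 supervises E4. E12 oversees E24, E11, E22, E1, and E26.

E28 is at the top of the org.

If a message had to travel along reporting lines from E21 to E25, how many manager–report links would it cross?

E21 is 2 levels below E28, and E25 is 1 level below E28 (their lowest common manager). The shortest path runs up from E21 to E28 and back down to E25: 2 + 1 = 3 links.

3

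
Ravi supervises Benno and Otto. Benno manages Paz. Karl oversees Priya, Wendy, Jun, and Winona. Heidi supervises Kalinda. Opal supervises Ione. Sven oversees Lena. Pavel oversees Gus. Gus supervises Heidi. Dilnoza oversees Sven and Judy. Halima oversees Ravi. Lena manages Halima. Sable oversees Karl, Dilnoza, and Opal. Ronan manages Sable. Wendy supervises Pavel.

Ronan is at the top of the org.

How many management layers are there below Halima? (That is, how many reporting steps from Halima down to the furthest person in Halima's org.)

3

The longest chain under Halima runs Halima → Ravi → Benno → Paz, which is 3 levels below Halima.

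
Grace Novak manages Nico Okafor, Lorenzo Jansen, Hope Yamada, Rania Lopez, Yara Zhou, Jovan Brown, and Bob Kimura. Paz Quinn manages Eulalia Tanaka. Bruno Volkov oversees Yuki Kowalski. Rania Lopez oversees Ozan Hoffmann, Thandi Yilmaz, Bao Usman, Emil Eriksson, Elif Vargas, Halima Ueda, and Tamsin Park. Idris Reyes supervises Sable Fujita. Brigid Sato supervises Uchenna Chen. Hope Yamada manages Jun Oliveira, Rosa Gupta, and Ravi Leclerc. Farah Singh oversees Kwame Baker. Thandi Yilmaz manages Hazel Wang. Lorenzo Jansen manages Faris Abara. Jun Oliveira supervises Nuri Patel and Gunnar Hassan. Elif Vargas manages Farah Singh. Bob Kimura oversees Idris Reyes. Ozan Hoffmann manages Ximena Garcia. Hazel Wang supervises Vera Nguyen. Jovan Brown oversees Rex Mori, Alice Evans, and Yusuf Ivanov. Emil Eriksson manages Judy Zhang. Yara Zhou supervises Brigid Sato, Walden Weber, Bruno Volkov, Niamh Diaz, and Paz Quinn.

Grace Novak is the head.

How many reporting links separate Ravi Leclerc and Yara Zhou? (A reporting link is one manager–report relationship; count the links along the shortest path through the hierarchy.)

3

Ravi Leclerc is 2 levels below Grace Novak, and Yara Zhou is 1 level below Grace Novak (their lowest common manager). The shortest path runs up from Ravi Leclerc to Grace Novak and back down to Yara Zhou: 2 + 1 = 3 links.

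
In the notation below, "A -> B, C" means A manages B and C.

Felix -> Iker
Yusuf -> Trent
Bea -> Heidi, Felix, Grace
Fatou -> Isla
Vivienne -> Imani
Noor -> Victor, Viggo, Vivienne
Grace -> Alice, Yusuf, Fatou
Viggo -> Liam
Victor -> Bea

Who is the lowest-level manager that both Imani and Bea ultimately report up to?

Imani's chain of managers is Vivienne, Noor. Bea's chain of managers is Victor, Noor. The first manager that appears in both chains is Noor.

Noor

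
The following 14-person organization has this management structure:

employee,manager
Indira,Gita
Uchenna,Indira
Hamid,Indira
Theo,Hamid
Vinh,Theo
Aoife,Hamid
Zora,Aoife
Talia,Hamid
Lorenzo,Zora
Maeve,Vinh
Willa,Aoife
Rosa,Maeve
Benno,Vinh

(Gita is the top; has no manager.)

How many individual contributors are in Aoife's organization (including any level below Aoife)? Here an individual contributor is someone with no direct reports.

The people in Aoife's organization with no one reporting to them are Willa, Lorenzo. That is 2.

2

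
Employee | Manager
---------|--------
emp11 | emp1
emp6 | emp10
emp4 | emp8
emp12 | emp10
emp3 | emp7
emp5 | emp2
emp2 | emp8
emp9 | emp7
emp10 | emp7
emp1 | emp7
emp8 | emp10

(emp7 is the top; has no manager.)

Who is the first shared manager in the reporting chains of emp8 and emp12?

emp8's chain of managers is emp10, emp7. emp12's chain of managers is emp10, emp7. The first manager that appears in both chains is emp10.

emp10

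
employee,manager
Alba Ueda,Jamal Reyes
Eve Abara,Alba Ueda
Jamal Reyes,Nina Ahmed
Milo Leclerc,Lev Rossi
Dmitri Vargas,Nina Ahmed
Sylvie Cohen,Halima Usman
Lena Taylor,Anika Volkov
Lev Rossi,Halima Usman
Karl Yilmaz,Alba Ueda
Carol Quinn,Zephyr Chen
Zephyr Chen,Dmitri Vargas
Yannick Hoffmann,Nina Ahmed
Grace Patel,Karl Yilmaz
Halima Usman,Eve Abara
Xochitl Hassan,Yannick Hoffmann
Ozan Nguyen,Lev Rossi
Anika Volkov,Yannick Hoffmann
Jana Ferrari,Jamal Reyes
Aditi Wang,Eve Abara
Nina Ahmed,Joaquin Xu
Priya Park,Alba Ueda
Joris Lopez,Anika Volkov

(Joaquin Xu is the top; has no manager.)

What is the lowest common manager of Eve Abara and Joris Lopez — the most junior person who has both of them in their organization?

Nina Ahmed

Eve Abara's chain of managers is Alba Ueda, Jamal Reyes, Nina Ahmed, Joaquin Xu. Joris Lopez's chain of managers is Anika Volkov, Yannick Hoffmann, Nina Ahmed, Joaquin Xu. The first manager that appears in both chains is Nina Ahmed.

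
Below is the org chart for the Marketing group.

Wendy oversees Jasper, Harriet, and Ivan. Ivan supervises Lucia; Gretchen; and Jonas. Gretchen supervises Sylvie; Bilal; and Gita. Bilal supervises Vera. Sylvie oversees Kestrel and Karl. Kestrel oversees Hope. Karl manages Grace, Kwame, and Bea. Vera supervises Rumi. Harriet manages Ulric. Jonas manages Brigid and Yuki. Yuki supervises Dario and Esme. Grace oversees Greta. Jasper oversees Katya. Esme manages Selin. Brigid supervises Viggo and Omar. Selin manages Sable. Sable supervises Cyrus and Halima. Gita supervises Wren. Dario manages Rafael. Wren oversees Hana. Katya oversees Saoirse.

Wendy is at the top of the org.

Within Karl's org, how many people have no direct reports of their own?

The people in Karl's organization with no one reporting to them are Greta, Kwame, Bea. That is 3.

3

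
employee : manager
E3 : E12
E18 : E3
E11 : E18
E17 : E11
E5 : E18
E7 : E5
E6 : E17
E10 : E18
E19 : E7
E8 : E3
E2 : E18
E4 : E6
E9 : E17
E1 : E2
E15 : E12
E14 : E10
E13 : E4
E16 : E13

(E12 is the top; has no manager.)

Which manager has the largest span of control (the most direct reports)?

E18

Direct-report counts: E12 has 2; E3 has 2; E18 has 4; E2 has 1; E10 has 1; E5 has 1; E7 has 1; E11 has 1; E17 has 2; E6 has 1; E4 has 1; E13 has 1. The largest is 4, held by E18.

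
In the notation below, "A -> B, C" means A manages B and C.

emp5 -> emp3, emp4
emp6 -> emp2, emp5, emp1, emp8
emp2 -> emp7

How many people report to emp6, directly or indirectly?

7

emp6 directly manages emp2, emp5, emp1, emp8. Under emp2: emp7 (1). Under emp5: emp4, emp3 (2). emp1 has no reports. emp8 has no reports. So emp6's organization is 4 direct reports plus everyone under them: 2 + 3 + 1 + 1 = 7.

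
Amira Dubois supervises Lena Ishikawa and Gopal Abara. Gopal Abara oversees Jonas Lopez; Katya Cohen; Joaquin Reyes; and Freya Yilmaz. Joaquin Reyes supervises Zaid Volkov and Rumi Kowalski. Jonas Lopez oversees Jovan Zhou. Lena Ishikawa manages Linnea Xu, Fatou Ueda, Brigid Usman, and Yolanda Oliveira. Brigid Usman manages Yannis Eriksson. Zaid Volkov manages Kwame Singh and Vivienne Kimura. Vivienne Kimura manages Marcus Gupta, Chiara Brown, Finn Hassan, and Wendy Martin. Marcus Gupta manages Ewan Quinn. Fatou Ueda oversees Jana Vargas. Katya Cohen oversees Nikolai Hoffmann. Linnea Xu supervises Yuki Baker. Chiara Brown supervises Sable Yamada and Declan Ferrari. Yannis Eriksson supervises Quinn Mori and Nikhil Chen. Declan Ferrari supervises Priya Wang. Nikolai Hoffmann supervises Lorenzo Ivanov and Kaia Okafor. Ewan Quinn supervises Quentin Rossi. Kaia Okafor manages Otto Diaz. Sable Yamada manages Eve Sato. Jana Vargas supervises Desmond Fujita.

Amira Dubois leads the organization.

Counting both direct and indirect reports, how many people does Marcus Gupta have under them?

Marcus Gupta directly manages Ewan Quinn. Under Ewan Quinn: Quentin Rossi (1). That's 2 in total.

2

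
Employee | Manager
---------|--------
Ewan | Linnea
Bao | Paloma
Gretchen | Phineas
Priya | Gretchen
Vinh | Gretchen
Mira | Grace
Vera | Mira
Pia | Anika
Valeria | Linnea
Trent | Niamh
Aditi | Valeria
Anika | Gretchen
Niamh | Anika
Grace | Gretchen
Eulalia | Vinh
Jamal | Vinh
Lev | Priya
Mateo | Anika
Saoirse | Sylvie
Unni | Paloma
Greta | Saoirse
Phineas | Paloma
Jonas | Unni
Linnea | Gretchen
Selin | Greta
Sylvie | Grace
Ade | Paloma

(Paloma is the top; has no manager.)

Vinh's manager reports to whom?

Vinh reports to Gretchen, and Gretchen reports to Phineas. So Vinh's skip-level manager is Phineas.

Phineas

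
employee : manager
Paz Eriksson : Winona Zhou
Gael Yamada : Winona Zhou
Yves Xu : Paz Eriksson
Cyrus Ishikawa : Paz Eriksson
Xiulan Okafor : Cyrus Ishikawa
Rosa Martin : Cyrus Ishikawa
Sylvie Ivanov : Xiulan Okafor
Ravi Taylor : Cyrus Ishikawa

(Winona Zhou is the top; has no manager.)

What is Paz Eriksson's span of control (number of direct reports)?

2

Paz Eriksson directly manages Yves Xu, Cyrus Ishikawa. That is 2 direct reports.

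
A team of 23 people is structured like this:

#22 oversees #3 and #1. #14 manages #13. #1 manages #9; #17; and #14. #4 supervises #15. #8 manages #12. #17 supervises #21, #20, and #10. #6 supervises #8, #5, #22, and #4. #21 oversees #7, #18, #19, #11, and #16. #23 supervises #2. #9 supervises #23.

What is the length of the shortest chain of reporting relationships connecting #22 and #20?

3

#20 is in #22's organization: the chain from #20 up to #22 is #20 → #17 → #1 → #22, which is 3 links.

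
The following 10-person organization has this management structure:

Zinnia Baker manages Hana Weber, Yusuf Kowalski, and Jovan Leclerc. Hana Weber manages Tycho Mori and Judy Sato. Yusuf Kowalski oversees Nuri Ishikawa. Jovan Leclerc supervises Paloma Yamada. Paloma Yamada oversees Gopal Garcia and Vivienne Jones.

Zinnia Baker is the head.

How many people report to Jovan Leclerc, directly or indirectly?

3

Jovan Leclerc directly manages Paloma Yamada. Under Paloma Yamada: Vivienne Jones, Gopal Garcia (2). That's 3 in total.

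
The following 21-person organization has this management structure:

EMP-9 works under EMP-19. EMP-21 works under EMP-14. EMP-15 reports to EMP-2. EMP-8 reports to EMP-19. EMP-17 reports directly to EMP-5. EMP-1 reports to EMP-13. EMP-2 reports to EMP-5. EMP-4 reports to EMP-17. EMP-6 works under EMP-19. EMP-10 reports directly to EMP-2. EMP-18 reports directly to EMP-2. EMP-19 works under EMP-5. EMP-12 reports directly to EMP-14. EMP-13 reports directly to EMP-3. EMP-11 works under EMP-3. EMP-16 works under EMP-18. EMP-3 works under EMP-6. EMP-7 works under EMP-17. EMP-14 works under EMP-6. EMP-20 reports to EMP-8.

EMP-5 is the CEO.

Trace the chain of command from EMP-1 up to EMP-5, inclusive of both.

EMP-1 -> EMP-13 -> EMP-3 -> EMP-6 -> EMP-19 -> EMP-5

EMP-1 reports to EMP-13. EMP-13 reports to EMP-3. EMP-3 reports to EMP-6. EMP-6 reports to EMP-19. EMP-19 reports to EMP-5. EMP-5 is at the top.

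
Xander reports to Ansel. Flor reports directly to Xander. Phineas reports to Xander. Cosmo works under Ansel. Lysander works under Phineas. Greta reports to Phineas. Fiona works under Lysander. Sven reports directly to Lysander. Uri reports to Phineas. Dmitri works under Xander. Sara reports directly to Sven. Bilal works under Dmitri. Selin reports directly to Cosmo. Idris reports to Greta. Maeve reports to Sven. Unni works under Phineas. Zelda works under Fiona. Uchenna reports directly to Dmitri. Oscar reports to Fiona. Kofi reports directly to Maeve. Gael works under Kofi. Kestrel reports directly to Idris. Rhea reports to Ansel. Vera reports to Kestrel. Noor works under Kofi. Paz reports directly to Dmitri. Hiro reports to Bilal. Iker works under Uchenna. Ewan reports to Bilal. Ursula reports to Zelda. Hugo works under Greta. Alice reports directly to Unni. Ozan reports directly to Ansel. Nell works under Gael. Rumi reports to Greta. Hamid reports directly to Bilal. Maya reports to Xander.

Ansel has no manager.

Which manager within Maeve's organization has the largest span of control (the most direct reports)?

Direct-report counts within Maeve's organization: Maeve has 1; Kofi has 2; Gael has 1. The largest is 2, held by Kofi.

Kofi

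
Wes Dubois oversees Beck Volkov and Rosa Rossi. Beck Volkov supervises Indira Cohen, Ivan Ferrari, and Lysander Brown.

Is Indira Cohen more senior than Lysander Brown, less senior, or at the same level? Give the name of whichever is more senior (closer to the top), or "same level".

Both Indira Cohen and Lysander Brown are 2 levels below Wes Dubois.

same level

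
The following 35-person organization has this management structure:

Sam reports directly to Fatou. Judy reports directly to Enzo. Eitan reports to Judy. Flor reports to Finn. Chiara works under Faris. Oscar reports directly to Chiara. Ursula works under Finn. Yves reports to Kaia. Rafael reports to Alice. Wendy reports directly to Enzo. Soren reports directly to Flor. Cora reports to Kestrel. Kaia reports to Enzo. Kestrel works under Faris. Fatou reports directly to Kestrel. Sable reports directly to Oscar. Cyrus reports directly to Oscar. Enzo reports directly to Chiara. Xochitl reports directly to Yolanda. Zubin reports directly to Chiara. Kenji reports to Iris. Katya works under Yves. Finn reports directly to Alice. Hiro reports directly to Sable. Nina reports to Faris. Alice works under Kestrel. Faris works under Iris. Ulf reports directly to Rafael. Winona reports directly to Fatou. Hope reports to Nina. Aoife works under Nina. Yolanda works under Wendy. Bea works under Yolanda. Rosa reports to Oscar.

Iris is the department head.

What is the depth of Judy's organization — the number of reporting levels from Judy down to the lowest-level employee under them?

1

The longest chain under Judy runs Judy → Eitan, which is 1 level below Judy.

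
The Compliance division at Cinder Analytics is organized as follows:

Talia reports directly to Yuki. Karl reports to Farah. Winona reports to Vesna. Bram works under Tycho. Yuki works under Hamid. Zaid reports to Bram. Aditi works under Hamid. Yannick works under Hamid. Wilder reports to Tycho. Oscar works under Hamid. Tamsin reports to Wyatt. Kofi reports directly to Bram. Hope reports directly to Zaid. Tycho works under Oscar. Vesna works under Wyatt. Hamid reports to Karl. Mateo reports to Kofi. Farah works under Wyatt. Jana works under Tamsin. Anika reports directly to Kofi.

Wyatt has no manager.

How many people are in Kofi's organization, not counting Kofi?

2

Kofi directly manages Anika, Mateo. Anika has no reports. Mateo has no reports. So Kofi's organization is 2 direct reports plus everyone under them: 1 + 1 = 2.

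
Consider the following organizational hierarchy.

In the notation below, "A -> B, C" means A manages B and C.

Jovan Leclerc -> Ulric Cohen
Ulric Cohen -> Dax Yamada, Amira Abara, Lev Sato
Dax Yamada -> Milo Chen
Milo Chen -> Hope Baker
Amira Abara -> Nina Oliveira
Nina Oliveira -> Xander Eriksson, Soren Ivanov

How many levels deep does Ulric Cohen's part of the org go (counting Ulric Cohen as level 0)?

3

The longest chain under Ulric Cohen runs Ulric Cohen → Amira Abara → Nina Oliveira → Soren Ivanov, which is 3 levels below Ulric Cohen.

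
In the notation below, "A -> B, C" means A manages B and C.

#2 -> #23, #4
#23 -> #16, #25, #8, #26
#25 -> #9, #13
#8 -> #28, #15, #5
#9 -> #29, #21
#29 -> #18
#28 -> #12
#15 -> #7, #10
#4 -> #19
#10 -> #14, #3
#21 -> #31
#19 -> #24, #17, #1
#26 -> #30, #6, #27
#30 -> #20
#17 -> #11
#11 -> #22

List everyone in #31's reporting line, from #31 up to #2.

#31 -> #21 -> #9 -> #25 -> #23 -> #2

#31 reports to #21. #21 reports to #9. #9 reports to #25. #25 reports to #23. #23 reports to #2. #2 is at the top.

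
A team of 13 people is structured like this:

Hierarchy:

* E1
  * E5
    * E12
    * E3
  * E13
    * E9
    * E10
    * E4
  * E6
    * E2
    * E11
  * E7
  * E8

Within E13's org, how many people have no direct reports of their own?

3

The people in E13's organization with no one reporting to them are E4, E10, E9. That is 3.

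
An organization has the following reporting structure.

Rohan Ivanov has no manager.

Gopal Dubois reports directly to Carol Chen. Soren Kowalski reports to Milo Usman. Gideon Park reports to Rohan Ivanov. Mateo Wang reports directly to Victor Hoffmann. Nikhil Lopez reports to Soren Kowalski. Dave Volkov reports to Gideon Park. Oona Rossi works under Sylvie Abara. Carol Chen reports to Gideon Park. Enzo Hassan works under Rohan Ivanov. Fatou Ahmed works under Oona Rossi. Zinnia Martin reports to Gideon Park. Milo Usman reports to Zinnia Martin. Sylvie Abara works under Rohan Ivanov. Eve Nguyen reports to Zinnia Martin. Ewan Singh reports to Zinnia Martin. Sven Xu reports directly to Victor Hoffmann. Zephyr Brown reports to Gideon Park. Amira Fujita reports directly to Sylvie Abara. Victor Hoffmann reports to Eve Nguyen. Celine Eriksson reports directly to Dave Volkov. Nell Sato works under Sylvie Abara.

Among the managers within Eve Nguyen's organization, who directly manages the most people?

Victor Hoffmann

Direct-report counts within Eve Nguyen's organization: Eve Nguyen has 1; Victor Hoffmann has 2. The largest is 2, held by Victor Hoffmann.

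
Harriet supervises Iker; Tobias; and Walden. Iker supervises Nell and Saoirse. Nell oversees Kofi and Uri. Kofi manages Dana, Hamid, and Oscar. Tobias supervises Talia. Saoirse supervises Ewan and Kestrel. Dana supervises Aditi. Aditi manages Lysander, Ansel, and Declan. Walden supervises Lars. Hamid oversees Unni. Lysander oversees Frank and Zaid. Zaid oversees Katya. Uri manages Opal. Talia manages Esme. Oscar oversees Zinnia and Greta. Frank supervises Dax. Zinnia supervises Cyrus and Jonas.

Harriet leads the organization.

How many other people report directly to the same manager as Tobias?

2

Tobias reports to Harriet. Harriet's other direct reports are Iker, Walden — 2 peers.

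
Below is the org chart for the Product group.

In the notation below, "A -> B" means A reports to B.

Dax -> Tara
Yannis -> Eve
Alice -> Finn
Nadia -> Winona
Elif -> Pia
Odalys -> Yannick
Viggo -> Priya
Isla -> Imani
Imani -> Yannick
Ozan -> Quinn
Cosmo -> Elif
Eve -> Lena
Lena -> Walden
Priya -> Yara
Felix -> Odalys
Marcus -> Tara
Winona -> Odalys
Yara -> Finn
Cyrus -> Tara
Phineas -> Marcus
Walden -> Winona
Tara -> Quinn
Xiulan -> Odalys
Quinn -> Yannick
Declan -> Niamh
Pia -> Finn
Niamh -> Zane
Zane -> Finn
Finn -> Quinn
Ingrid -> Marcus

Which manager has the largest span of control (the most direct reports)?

Finn

Direct-report counts: Yannick has 3; Imani has 1; Odalys has 3; Winona has 2; Walden has 1; Lena has 1; Eve has 1; Quinn has 3; Tara has 3; Marcus has 2; Finn has 4; Pia has 1; Elif has 1; Yara has 1; Priya has 1; Zane has 1; Niamh has 1. The largest is 4, held by Finn.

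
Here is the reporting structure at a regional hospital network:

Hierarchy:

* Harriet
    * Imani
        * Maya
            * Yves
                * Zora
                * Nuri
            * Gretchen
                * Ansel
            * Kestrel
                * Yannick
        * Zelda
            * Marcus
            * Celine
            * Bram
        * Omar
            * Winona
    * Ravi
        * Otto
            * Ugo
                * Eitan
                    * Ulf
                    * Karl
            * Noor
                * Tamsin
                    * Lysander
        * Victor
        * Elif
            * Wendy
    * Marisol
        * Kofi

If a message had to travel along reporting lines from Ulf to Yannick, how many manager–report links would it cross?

Ulf is 5 levels below Harriet, and Yannick is 4 levels below Harriet (their lowest common manager). The shortest path runs up from Ulf to Harriet and back down to Yannick: 5 + 4 = 9 links.

9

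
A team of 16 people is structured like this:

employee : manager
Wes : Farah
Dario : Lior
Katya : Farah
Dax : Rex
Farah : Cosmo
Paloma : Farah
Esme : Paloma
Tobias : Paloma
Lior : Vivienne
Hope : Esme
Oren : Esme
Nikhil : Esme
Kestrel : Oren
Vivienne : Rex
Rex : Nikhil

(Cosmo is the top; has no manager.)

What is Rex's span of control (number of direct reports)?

Rex directly manages Vivienne, Dax. That is 2 direct reports.

2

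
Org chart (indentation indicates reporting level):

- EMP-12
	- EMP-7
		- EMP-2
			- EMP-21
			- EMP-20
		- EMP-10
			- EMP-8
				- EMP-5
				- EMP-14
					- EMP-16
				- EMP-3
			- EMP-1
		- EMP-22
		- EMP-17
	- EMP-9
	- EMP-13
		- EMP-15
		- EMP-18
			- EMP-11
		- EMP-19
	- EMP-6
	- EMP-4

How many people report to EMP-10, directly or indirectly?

EMP-10 directly manages EMP-8, EMP-1. Under EMP-8: EMP-3, EMP-14, EMP-16, EMP-5 (4). EMP-1 has no reports. So EMP-10's organization is 2 direct reports plus everyone under them: 5 + 1 = 6.

6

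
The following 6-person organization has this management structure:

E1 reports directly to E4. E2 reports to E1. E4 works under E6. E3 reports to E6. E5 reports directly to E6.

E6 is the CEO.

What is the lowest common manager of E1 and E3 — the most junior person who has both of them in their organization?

E6

E1's chain of managers is E4, E6. E3's chain of managers is E6. The first manager that appears in both chains is E6.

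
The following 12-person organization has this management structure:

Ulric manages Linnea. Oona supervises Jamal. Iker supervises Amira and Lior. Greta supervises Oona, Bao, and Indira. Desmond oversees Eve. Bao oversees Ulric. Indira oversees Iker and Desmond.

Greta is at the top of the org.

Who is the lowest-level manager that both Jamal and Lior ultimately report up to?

Jamal's chain of managers is Oona, Greta. Lior's chain of managers is Iker, Indira, Greta. The first manager that appears in both chains is Greta.

Greta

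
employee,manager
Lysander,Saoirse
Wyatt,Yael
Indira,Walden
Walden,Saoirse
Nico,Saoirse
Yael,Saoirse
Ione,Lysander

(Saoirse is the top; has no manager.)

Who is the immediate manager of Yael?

Yael reports directly to Saoirse.

Saoirse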